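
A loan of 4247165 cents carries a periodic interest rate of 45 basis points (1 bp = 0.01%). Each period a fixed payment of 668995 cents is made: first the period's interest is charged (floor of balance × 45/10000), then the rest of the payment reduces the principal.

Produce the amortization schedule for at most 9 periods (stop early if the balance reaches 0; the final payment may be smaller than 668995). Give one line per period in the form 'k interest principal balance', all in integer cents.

1 19112 649883 3597282
2 16187 652808 2944474
3 13250 655745 2288729
4 10299 658696 1630033
5 7335 661660 968373
6 4357 664638 303735
7 1366 303735 0

1. interest=⌊4247165·45/10000⌋=19112; principal=668995-19112=649883; balance=4247165-649883=3597282
2. interest=⌊3597282·45/10000⌋=16187; principal=668995-16187=652808; balance=3597282-652808=2944474
3. interest=⌊2944474·45/10000⌋=13250; principal=668995-13250=655745; balance=2944474-655745=2288729
4. interest=⌊2288729·45/10000⌋=10299; principal=668995-10299=658696; balance=2288729-658696=1630033
5. interest=⌊1630033·45/10000⌋=7335; principal=668995-7335=661660; balance=1630033-661660=968373
6. interest=⌊968373·45/10000⌋=4357; principal=668995-4357=664638; balance=968373-664638=303735
7. interest=⌊303735·45/10000⌋=1366; principal=min(668995-1366,303735)=303735; balance=303735-303735=0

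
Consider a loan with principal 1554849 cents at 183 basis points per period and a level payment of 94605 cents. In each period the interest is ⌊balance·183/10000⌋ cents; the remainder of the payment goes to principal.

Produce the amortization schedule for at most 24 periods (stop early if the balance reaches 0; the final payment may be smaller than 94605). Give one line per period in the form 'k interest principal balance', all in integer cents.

1. interest=⌊1554849·183/10000⌋=28453; principal=94605-28453=66152; balance=1554849-66152=1488697
2. interest=⌊1488697·183/10000⌋=27243; principal=94605-27243=67362; balance=1488697-67362=1421335
3. interest=⌊1421335·183/10000⌋=26010; principal=94605-26010=68595; balance=1421335-68595=1352740
4. interest=⌊1352740·183/10000⌋=24755; principal=94605-24755=69850; balance=1352740-69850=1282890
5. interest=⌊1282890·183/10000⌋=23476; principal=94605-23476=71129; balance=1282890-71129=1211761
6. interest=⌊1211761·183/10000⌋=22175; principal=94605-22175=72430; balance=1211761-72430=1139331
7. interest=⌊1139331·183/10000⌋=20849; principal=94605-20849=73756; balance=1139331-73756=1065575
8. interest=⌊1065575·183/10000⌋=19500; principal=94605-19500=75105; balance=1065575-75105=990470
9. interest=⌊990470·183/10000⌋=18125; principal=94605-18125=76480; balance=990470-76480=913990
10. interest=⌊913990·183/10000⌋=16726; principal=94605-16726=77879; balance=913990-77879=836111
11. interest=⌊836111·183/10000⌋=15300; principal=94605-15300=79305; balance=836111-79305=756806
12. interest=⌊756806·183/10000⌋=13849; principal=94605-13849=80756; balance=756806-80756=676050
13. interest=⌊676050·183/10000⌋=12371; principal=94605-12371=82234; balance=676050-82234=593816
14. interest=⌊593816·183/10000⌋=10866; principal=94605-10866=83739; balance=593816-83739=510077
15. interest=⌊510077·183/10000⌋=9334; principal=94605-9334=85271; balance=510077-85271=424806
16. interest=⌊424806·183/10000⌋=7773; principal=94605-7773=86832; balance=424806-86832=337974
17. interest=⌊337974·183/10000⌋=6184; principal=94605-6184=88421; balance=337974-88421=249553
18. interest=⌊249553·183/10000⌋=4566; principal=94605-4566=90039; balance=249553-90039=159514
19. interest=⌊159514·183/10000⌋=2919; principal=94605-2919=91686; balance=159514-91686=67828
20. interest=⌊67828·183/10000⌋=1241; principal=min(94605-1241,67828)=67828; balance=67828-67828=0

1 28453 66152 1488697
2 27243 67362 1421335
3 26010 68595 1352740
4 24755 69850 1282890
5 23476 71129 1211761
6 22175 72430 1139331
7 20849 73756 1065575
8 19500 75105 990470
9 18125 76480 913990
10 16726 77879 836111
11 15300 79305 756806
12 13849 80756 676050
13 12371 82234 593816
14 10866 83739 510077
15 9334 85271 424806
16 7773 86832 337974
17 6184 88421 249553
18 4566 90039 159514
19 2919 91686 67828
20 1241 67828 0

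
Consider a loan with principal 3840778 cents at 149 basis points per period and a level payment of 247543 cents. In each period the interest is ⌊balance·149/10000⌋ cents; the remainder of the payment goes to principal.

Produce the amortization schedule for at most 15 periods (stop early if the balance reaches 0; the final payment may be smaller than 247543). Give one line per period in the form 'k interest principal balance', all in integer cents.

1 57227 190316 3650462
2 54391 193152 3457310
3 51513 196030 3261280
4 48593 198950 3062330
5 45628 201915 2860415
6 42620 204923 2655492
7 39566 207977 2447515
8 36467 211076 2236439
9 33322 214221 2022218
10 30131 217412 1804806
11 26891 220652 1584154
12 23603 223940 1360214
13 20267 227276 1132938
14 16880 230663 902275
15 13443 234100 668175

1. interest=⌊3840778·149/10000⌋=57227; principal=247543-57227=190316; balance=3840778-190316=3650462
2. interest=⌊3650462·149/10000⌋=54391; principal=247543-54391=193152; balance=3650462-193152=3457310
3. interest=⌊3457310·149/10000⌋=51513; principal=247543-51513=196030; balance=3457310-196030=3261280
4. interest=⌊3261280·149/10000⌋=48593; principal=247543-48593=198950; balance=3261280-198950=3062330
5. interest=⌊3062330·149/10000⌋=45628; principal=247543-45628=201915; balance=3062330-201915=2860415
6. interest=⌊2860415·149/10000⌋=42620; principal=247543-42620=204923; balance=2860415-204923=2655492
7. interest=⌊2655492·149/10000⌋=39566; principal=247543-39566=207977; balance=2655492-207977=2447515
8. interest=⌊2447515·149/10000⌋=36467; principal=247543-36467=211076; balance=2447515-211076=2236439
9. interest=⌊2236439·149/10000⌋=33322; principal=247543-33322=214221; balance=2236439-214221=2022218
10. interest=⌊2022218·149/10000⌋=30131; principal=247543-30131=217412; balance=2022218-217412=1804806
11. interest=⌊1804806·149/10000⌋=26891; principal=247543-26891=220652; balance=1804806-220652=1584154
12. interest=⌊1584154·149/10000⌋=23603; principal=247543-23603=223940; balance=1584154-223940=1360214
13. interest=⌊1360214·149/10000⌋=20267; principal=247543-20267=227276; balance=1360214-227276=1132938
14. interest=⌊1132938·149/10000⌋=16880; principal=247543-16880=230663; balance=1132938-230663=902275
15. interest=⌊902275·149/10000⌋=13443; principal=247543-13443=234100; balance=902275-234100=668175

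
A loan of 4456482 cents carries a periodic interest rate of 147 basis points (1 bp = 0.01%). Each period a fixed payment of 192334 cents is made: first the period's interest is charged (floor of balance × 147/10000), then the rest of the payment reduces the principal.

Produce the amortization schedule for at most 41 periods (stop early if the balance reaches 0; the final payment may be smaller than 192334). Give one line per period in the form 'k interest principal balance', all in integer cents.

1. interest=⌊4456482·147/10000⌋=65510; principal=192334-65510=126824; balance=4456482-126824=4329658
2. interest=⌊4329658·147/10000⌋=63645; principal=192334-63645=128689; balance=4329658-128689=4200969
3. interest=⌊4200969·147/10000⌋=61754; principal=192334-61754=130580; balance=4200969-130580=4070389
4. interest=⌊4070389·147/10000⌋=59834; principal=192334-59834=132500; balance=4070389-132500=3937889
5. interest=⌊3937889·147/10000⌋=57886; principal=192334-57886=134448; balance=3937889-134448=3803441
6. interest=⌊3803441·147/10000⌋=55910; principal=192334-55910=136424; balance=3803441-136424=3667017
7. interest=⌊3667017·147/10000⌋=53905; principal=192334-53905=138429; balance=3667017-138429=3528588
8. interest=⌊3528588·147/10000⌋=51870; principal=192334-51870=140464; balance=3528588-140464=3388124
9. interest=⌊3388124·147/10000⌋=49805; principal=192334-49805=142529; balance=3388124-142529=3245595
10. interest=⌊3245595·147/10000⌋=47710; principal=192334-47710=144624; balance=3245595-144624=3100971
11. interest=⌊3100971·147/10000⌋=45584; principal=192334-45584=146750; balance=3100971-146750=2954221
12. interest=⌊2954221·147/10000⌋=43427; principal=192334-43427=148907; balance=2954221-148907=2805314
13. interest=⌊2805314·147/10000⌋=41238; principal=192334-41238=151096; balance=2805314-151096=2654218
14. interest=⌊2654218·147/10000⌋=39017; principal=192334-39017=153317; balance=2654218-153317=2500901
15. interest=⌊2500901·147/10000⌋=36763; principal=192334-36763=155571; balance=2500901-155571=2345330
16. interest=⌊2345330·147/10000⌋=34476; principal=192334-34476=157858; balance=2345330-157858=2187472
17. interest=⌊2187472·147/10000⌋=32155; principal=192334-32155=160179; balance=2187472-160179=2027293
18. interest=⌊2027293·147/10000⌋=29801; principal=192334-29801=162533; balance=2027293-162533=1864760
19. interest=⌊1864760·147/10000⌋=27411; principal=192334-27411=164923; balance=1864760-164923=1699837
20. interest=⌊1699837·147/10000⌋=24987; principal=192334-24987=167347; balance=1699837-167347=1532490
21. interest=⌊1532490·147/10000⌋=22527; principal=192334-22527=169807; balance=1532490-169807=1362683
22. interest=⌊1362683·147/10000⌋=20031; principal=192334-20031=172303; balance=1362683-172303=1190380
23. interest=⌊1190380·147/10000⌋=17498; principal=192334-17498=174836; balance=1190380-174836=1015544
24. interest=⌊1015544·147/10000⌋=14928; principal=192334-14928=177406; balance=1015544-177406=838138
25. interest=⌊838138·147/10000⌋=12320; principal=192334-12320=180014; balance=838138-180014=658124
26. interest=⌊658124·147/10000⌋=9674; principal=192334-9674=182660; balance=658124-182660=475464
27. interest=⌊475464·147/10000⌋=6989; principal=192334-6989=185345; balance=475464-185345=290119
28. interest=⌊290119·147/10000⌋=4264; principal=192334-4264=188070; balance=290119-188070=102049
29. interest=⌊102049·147/10000⌋=1500; principal=min(192334-1500,102049)=102049; balance=102049-102049=0

1 65510 126824 4329658
2 63645 128689 4200969
3 61754 130580 4070389
4 59834 132500 3937889
5 57886 134448 3803441
6 55910 136424 3667017
7 53905 138429 3528588
8 51870 140464 3388124
9 49805 142529 3245595
10 47710 144624 3100971
11 45584 146750 2954221
12 43427 148907 2805314
13 41238 151096 2654218
14 39017 153317 2500901
15 36763 155571 2345330
16 34476 157858 2187472
17 32155 160179 2027293
18 29801 162533 1864760
19 27411 164923 1699837
20 24987 167347 1532490
21 22527 169807 1362683
22 20031 172303 1190380
23 17498 174836 1015544
24 14928 177406 838138
25 12320 180014 658124
26 9674 182660 475464
27 6989 185345 290119
28 4264 188070 102049
29 1500 102049 0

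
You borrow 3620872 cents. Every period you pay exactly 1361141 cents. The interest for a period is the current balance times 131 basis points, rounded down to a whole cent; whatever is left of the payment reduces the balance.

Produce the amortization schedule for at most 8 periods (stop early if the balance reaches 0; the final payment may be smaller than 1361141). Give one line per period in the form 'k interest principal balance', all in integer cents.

1 47433 1313708 2307164
2 30223 1330918 976246
3 12788 976246 0

1. interest=⌊3620872·131/10000⌋=47433; principal=1361141-47433=1313708; balance=3620872-1313708=2307164
2. interest=⌊2307164·131/10000⌋=30223; principal=1361141-30223=1330918; balance=2307164-1330918=976246
3. interest=⌊976246·131/10000⌋=12788; principal=min(1361141-12788,976246)=976246; balance=976246-976246=0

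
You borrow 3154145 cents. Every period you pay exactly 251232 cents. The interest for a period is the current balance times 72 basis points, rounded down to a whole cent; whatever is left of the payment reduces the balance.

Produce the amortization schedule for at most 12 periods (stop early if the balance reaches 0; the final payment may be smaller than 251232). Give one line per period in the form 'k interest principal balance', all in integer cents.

1. interest=⌊3154145·72/10000⌋=22709; principal=251232-22709=228523; balance=3154145-228523=2925622
2. interest=⌊2925622·72/10000⌋=21064; principal=251232-21064=230168; balance=2925622-230168=2695454
3. interest=⌊2695454·72/10000⌋=19407; principal=251232-19407=231825; balance=2695454-231825=2463629
4. interest=⌊2463629·72/10000⌋=17738; principal=251232-17738=233494; balance=2463629-233494=2230135
5. interest=⌊2230135·72/10000⌋=16056; principal=251232-16056=235176; balance=2230135-235176=1994959
6. interest=⌊1994959·72/10000⌋=14363; principal=251232-14363=236869; balance=1994959-236869=1758090
7. interest=⌊1758090·72/10000⌋=12658; principal=251232-12658=238574; balance=1758090-238574=1519516
8. interest=⌊1519516·72/10000⌋=10940; principal=251232-10940=240292; balance=1519516-240292=1279224
9. interest=⌊1279224·72/10000⌋=9210; principal=251232-9210=242022; balance=1279224-242022=1037202
10. interest=⌊1037202·72/10000⌋=7467; principal=251232-7467=243765; balance=1037202-243765=793437
11. interest=⌊793437·72/10000⌋=5712; principal=251232-5712=245520; balance=793437-245520=547917
12. interest=⌊547917·72/10000⌋=3945; principal=251232-3945=247287; balance=547917-247287=300630

1 22709 228523 2925622
2 21064 230168 2695454
3 19407 231825 2463629
4 17738 233494 2230135
5 16056 235176 1994959
6 14363 236869 1758090
7 12658 238574 1519516
8 10940 240292 1279224
9 9210 242022 1037202
10 7467 243765 793437
11 5712 245520 547917
12 3945 247287 300630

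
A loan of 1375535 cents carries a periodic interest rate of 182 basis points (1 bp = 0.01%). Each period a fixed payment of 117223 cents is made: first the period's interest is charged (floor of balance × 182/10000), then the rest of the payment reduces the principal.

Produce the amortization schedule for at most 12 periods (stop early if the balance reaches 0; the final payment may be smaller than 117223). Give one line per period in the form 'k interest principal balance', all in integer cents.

1. interest=⌊1375535·182/10000⌋=25034; principal=117223-25034=92189; balance=1375535-92189=1283346
2. interest=⌊1283346·182/10000⌋=23356; principal=117223-23356=93867; balance=1283346-93867=1189479
3. interest=⌊1189479·182/10000⌋=21648; principal=117223-21648=95575; balance=1189479-95575=1093904
4. interest=⌊1093904·182/10000⌋=19909; principal=117223-19909=97314; balance=1093904-97314=996590
5. interest=⌊996590·182/10000⌋=18137; principal=117223-18137=99086; balance=996590-99086=897504
6. interest=⌊897504·182/10000⌋=16334; principal=117223-16334=100889; balance=897504-100889=796615
7. interest=⌊796615·182/10000⌋=14498; principal=117223-14498=102725; balance=796615-102725=693890
8. interest=⌊693890·182/10000⌋=12628; principal=117223-12628=104595; balance=693890-104595=589295
9. interest=⌊589295·182/10000⌋=10725; principal=117223-10725=106498; balance=589295-106498=482797
10. interest=⌊482797·182/10000⌋=8786; principal=117223-8786=108437; balance=482797-108437=374360
11. interest=⌊374360·182/10000⌋=6813; principal=117223-6813=110410; balance=374360-110410=263950
12. interest=⌊263950·182/10000⌋=4803; principal=117223-4803=112420; balance=263950-112420=151530

1 25034 92189 1283346
2 23356 93867 1189479
3 21648 95575 1093904
4 19909 97314 996590
5 18137 99086 897504
6 16334 100889 796615
7 14498 102725 693890
8 12628 104595 589295
9 10725 106498 482797
10 8786 108437 374360
11 6813 110410 263950
12 4803 112420 151530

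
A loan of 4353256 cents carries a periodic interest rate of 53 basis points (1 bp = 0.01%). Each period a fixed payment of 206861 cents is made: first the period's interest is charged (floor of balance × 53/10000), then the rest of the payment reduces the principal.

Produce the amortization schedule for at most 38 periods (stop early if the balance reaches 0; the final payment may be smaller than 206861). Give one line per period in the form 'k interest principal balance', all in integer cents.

1. interest=⌊4353256·53/10000⌋=23072; principal=206861-23072=183789; balance=4353256-183789=4169467
2. interest=⌊4169467·53/10000⌋=22098; principal=206861-22098=184763; balance=4169467-184763=3984704
3. interest=⌊3984704·53/10000⌋=21118; principal=206861-21118=185743; balance=3984704-185743=3798961
4. interest=⌊3798961·53/10000⌋=20134; principal=206861-20134=186727; balance=3798961-186727=3612234
5. interest=⌊3612234·53/10000⌋=19144; principal=206861-19144=187717; balance=3612234-187717=3424517
6. interest=⌊3424517·53/10000⌋=18149; principal=206861-18149=188712; balance=3424517-188712=3235805
7. interest=⌊3235805·53/10000⌋=17149; principal=206861-17149=189712; balance=3235805-189712=3046093
8. interest=⌊3046093·53/10000⌋=16144; principal=206861-16144=190717; balance=3046093-190717=2855376
9. interest=⌊2855376·53/10000⌋=15133; principal=206861-15133=191728; balance=2855376-191728=2663648
10. interest=⌊2663648·53/10000⌋=14117; principal=206861-14117=192744; balance=2663648-192744=2470904
11. interest=⌊2470904·53/10000⌋=13095; principal=206861-13095=193766; balance=2470904-193766=2277138
12. interest=⌊2277138·53/10000⌋=12068; principal=206861-12068=194793; balance=2277138-194793=2082345
13. interest=⌊2082345·53/10000⌋=11036; principal=206861-11036=195825; balance=2082345-195825=1886520
14. interest=⌊1886520·53/10000⌋=9998; principal=206861-9998=196863; balance=1886520-196863=1689657
15. interest=⌊1689657·53/10000⌋=8955; principal=206861-8955=197906; balance=1689657-197906=1491751
16. interest=⌊1491751·53/10000⌋=7906; principal=206861-7906=198955; balance=1491751-198955=1292796
17. interest=⌊1292796·53/10000⌋=6851; principal=206861-6851=200010; balance=1292796-200010=1092786
18. interest=⌊1092786·53/10000⌋=5791; principal=206861-5791=201070; balance=1092786-201070=891716
19. interest=⌊891716·53/10000⌋=4726; principal=206861-4726=202135; balance=891716-202135=689581
20. interest=⌊689581·53/10000⌋=3654; principal=206861-3654=203207; balance=689581-203207=486374
21. interest=⌊486374·53/10000⌋=2577; principal=206861-2577=204284; balance=486374-204284=282090
22. interest=⌊282090·53/10000⌋=1495; principal=206861-1495=205366; balance=282090-205366=76724
23. interest=⌊76724·53/10000⌋=406; principal=min(206861-406,76724)=76724; balance=76724-76724=0

1 23072 183789 4169467
2 22098 184763 3984704
3 21118 185743 3798961
4 20134 186727 3612234
5 19144 187717 3424517
6 18149 188712 3235805
7 17149 189712 3046093
8 16144 190717 2855376
9 15133 191728 2663648
10 14117 192744 2470904
11 13095 193766 2277138
12 12068 194793 2082345
13 11036 195825 1886520
14 9998 196863 1689657
15 8955 197906 1491751
16 7906 198955 1292796
17 6851 200010 1092786
18 5791 201070 891716
19 4726 202135 689581
20 3654 203207 486374
21 2577 204284 282090
22 1495 205366 76724
23 406 76724 0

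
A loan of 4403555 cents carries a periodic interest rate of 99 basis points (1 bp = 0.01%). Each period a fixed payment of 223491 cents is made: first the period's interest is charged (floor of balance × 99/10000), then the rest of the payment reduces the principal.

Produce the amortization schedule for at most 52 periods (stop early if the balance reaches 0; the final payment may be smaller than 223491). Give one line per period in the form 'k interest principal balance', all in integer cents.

1. interest=⌊4403555·99/10000⌋=43595; principal=223491-43595=179896; balance=4403555-179896=4223659
2. interest=⌊4223659·99/10000⌋=41814; principal=223491-41814=181677; balance=4223659-181677=4041982
3. interest=⌊4041982·99/10000⌋=40015; principal=223491-40015=183476; balance=4041982-183476=3858506
4. interest=⌊3858506·99/10000⌋=38199; principal=223491-38199=185292; balance=3858506-185292=3673214
5. interest=⌊3673214·99/10000⌋=36364; principal=223491-36364=187127; balance=3673214-187127=3486087
6. interest=⌊3486087·99/10000⌋=34512; principal=223491-34512=188979; balance=3486087-188979=3297108
7. interest=⌊3297108·99/10000⌋=32641; principal=223491-32641=190850; balance=3297108-190850=3106258
8. interest=⌊3106258·99/10000⌋=30751; principal=223491-30751=192740; balance=3106258-192740=2913518
9. interest=⌊2913518·99/10000⌋=28843; principal=223491-28843=194648; balance=2913518-194648=2718870
10. interest=⌊2718870·99/10000⌋=26916; principal=223491-26916=196575; balance=2718870-196575=2522295
11. interest=⌊2522295·99/10000⌋=24970; principal=223491-24970=198521; balance=2522295-198521=2323774
12. interest=⌊2323774·99/10000⌋=23005; principal=223491-23005=200486; balance=2323774-200486=2123288
13. interest=⌊2123288·99/10000⌋=21020; principal=223491-21020=202471; balance=2123288-202471=1920817
14. interest=⌊1920817·99/10000⌋=19016; principal=223491-19016=204475; balance=1920817-204475=1716342
15. interest=⌊1716342·99/10000⌋=16991; principal=223491-16991=206500; balance=1716342-206500=1509842
16. interest=⌊1509842·99/10000⌋=14947; principal=223491-14947=208544; balance=1509842-208544=1301298
17. interest=⌊1301298·99/10000⌋=12882; principal=223491-12882=210609; balance=1301298-210609=1090689
18. interest=⌊1090689·99/10000⌋=10797; principal=223491-10797=212694; balance=1090689-212694=877995
19. interest=⌊877995·99/10000⌋=8692; principal=223491-8692=214799; balance=877995-214799=663196
20. interest=⌊663196·99/10000⌋=6565; principal=223491-6565=216926; balance=663196-216926=446270
21. interest=⌊446270·99/10000⌋=4418; principal=223491-4418=219073; balance=446270-219073=227197
22. interest=⌊227197·99/10000⌋=2249; principal=223491-2249=221242; balance=227197-221242=5955
23. interest=⌊5955·99/10000⌋=58; principal=min(223491-58,5955)=5955; balance=5955-5955=0

1 43595 179896 4223659
2 41814 181677 4041982
3 40015 183476 3858506
4 38199 185292 3673214
5 36364 187127 3486087
6 34512 188979 3297108
7 32641 190850 3106258
8 30751 192740 2913518
9 28843 194648 2718870
10 26916 196575 2522295
11 24970 198521 2323774
12 23005 200486 2123288
13 21020 202471 1920817
14 19016 204475 1716342
15 16991 206500 1509842
16 14947 208544 1301298
17 12882 210609 1090689
18 10797 212694 877995
19 8692 214799 663196
20 6565 216926 446270
21 4418 219073 227197
22 2249 221242 5955
23 58 5955 0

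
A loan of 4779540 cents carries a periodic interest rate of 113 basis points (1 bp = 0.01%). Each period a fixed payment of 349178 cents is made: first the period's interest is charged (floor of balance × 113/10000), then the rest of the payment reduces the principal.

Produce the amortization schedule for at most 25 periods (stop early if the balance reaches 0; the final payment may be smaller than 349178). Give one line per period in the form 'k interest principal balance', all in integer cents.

1 54008 295170 4484370
2 50673 298505 4185865
3 47300 301878 3883987
4 43889 305289 3578698
5 40439 308739 3269959
6 36950 312228 2957731
7 33422 315756 2641975
8 29854 319324 2322651
9 26245 322933 1999718
10 22596 326582 1673136
11 18906 330272 1342864
12 15174 334004 1008860
13 11400 337778 671082
14 7583 341595 329487
15 3723 329487 0

1. interest=⌊4779540·113/10000⌋=54008; principal=349178-54008=295170; balance=4779540-295170=4484370
2. interest=⌊4484370·113/10000⌋=50673; principal=349178-50673=298505; balance=4484370-298505=4185865
3. interest=⌊4185865·113/10000⌋=47300; principal=349178-47300=301878; balance=4185865-301878=3883987
4. interest=⌊3883987·113/10000⌋=43889; principal=349178-43889=305289; balance=3883987-305289=3578698
5. interest=⌊3578698·113/10000⌋=40439; principal=349178-40439=308739; balance=3578698-308739=3269959
6. interest=⌊3269959·113/10000⌋=36950; principal=349178-36950=312228; balance=3269959-312228=2957731
7. interest=⌊2957731·113/10000⌋=33422; principal=349178-33422=315756; balance=2957731-315756=2641975
8. interest=⌊2641975·113/10000⌋=29854; principal=349178-29854=319324; balance=2641975-319324=2322651
9. interest=⌊2322651·113/10000⌋=26245; principal=349178-26245=322933; balance=2322651-322933=1999718
10. interest=⌊1999718·113/10000⌋=22596; principal=349178-22596=326582; balance=1999718-326582=1673136
11. interest=⌊1673136·113/10000⌋=18906; principal=349178-18906=330272; balance=1673136-330272=1342864
12. interest=⌊1342864·113/10000⌋=15174; principal=349178-15174=334004; balance=1342864-334004=1008860
13. interest=⌊1008860·113/10000⌋=11400; principal=349178-11400=337778; balance=1008860-337778=671082
14. interest=⌊671082·113/10000⌋=7583; principal=349178-7583=341595; balance=671082-341595=329487
15. interest=⌊329487·113/10000⌋=3723; principal=min(349178-3723,329487)=329487; balance=329487-329487=0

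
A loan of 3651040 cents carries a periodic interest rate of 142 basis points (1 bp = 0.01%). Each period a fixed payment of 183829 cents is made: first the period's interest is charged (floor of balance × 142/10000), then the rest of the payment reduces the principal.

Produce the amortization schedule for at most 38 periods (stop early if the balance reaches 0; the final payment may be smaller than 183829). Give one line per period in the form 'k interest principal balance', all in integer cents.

1 51844 131985 3519055
2 49970 133859 3385196
3 48069 135760 3249436
4 46141 137688 3111748
5 44186 139643 2972105
6 42203 141626 2830479
7 40192 143637 2686842
8 38153 145676 2541166
9 36084 147745 2393421
10 33986 149843 2243578
11 31858 151971 2091607
12 29700 154129 1937478
13 27512 156317 1781161
14 25292 158537 1622624
15 23041 160788 1461836
16 20758 163071 1298765
17 18442 165387 1133378
18 16093 167736 965642
19 13712 170117 795525
20 11296 172533 622992
21 8846 174983 448009
22 6361 177468 270541
23 3841 179988 90553
24 1285 90553 0

1. interest=⌊3651040·142/10000⌋=51844; principal=183829-51844=131985; balance=3651040-131985=3519055
2. interest=⌊3519055·142/10000⌋=49970; principal=183829-49970=133859; balance=3519055-133859=3385196
3. interest=⌊3385196·142/10000⌋=48069; principal=183829-48069=135760; balance=3385196-135760=3249436
4. interest=⌊3249436·142/10000⌋=46141; principal=183829-46141=137688; balance=3249436-137688=3111748
5. interest=⌊3111748·142/10000⌋=44186; principal=183829-44186=139643; balance=3111748-139643=2972105
6. interest=⌊2972105·142/10000⌋=42203; principal=183829-42203=141626; balance=2972105-141626=2830479
7. interest=⌊2830479·142/10000⌋=40192; principal=183829-40192=143637; balance=2830479-143637=2686842
8. interest=⌊2686842·142/10000⌋=38153; principal=183829-38153=145676; balance=2686842-145676=2541166
9. interest=⌊2541166·142/10000⌋=36084; principal=183829-36084=147745; balance=2541166-147745=2393421
10. interest=⌊2393421·142/10000⌋=33986; principal=183829-33986=149843; balance=2393421-149843=2243578
11. interest=⌊2243578·142/10000⌋=31858; principal=183829-31858=151971; balance=2243578-151971=2091607
12. interest=⌊2091607·142/10000⌋=29700; principal=183829-29700=154129; balance=2091607-154129=1937478
13. interest=⌊1937478·142/10000⌋=27512; principal=183829-27512=156317; balance=1937478-156317=1781161
14. interest=⌊1781161·142/10000⌋=25292; principal=183829-25292=158537; balance=1781161-158537=1622624
15. interest=⌊1622624·142/10000⌋=23041; principal=183829-23041=160788; balance=1622624-160788=1461836
16. interest=⌊1461836·142/10000⌋=20758; principal=183829-20758=163071; balance=1461836-163071=1298765
17. interest=⌊1298765·142/10000⌋=18442; principal=183829-18442=165387; balance=1298765-165387=1133378
18. interest=⌊1133378·142/10000⌋=16093; principal=183829-16093=167736; balance=1133378-167736=965642
19. interest=⌊965642·142/10000⌋=13712; principal=183829-13712=170117; balance=965642-170117=795525
20. interest=⌊795525·142/10000⌋=11296; principal=183829-11296=172533; balance=795525-172533=622992
21. interest=⌊622992·142/10000⌋=8846; principal=183829-8846=174983; balance=622992-174983=448009
22. interest=⌊448009·142/10000⌋=6361; principal=183829-6361=177468; balance=448009-177468=270541
23. interest=⌊270541·142/10000⌋=3841; principal=183829-3841=179988; balance=270541-179988=90553
24. interest=⌊90553·142/10000⌋=1285; principal=min(183829-1285,90553)=90553; balance=90553-90553=0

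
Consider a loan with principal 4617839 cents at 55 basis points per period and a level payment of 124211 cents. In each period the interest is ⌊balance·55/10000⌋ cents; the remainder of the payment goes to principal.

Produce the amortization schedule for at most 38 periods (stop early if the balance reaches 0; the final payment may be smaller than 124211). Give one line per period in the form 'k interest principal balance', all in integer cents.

1 25398 98813 4519026
2 24854 99357 4419669
3 24308 99903 4319766
4 23758 100453 4219313
5 23206 101005 4118308
6 22650 101561 4016747
7 22092 102119 3914628
8 21530 102681 3811947
9 20965 103246 3708701
10 20397 103814 3604887
11 19826 104385 3500502
12 19252 104959 3395543
13 18675 105536 3290007
14 18095 106116 3183891
15 17511 106700 3077191
16 16924 107287 2969904
17 16334 107877 2862027
18 15741 108470 2753557
19 15144 109067 2644490
20 14544 109667 2534823
21 13941 110270 2424553
22 13335 110876 2313677
23 12725 111486 2202191
24 12112 112099 2090092
25 11495 112716 1977376
26 10875 113336 1864040
27 10252 113959 1750081
28 9625 114586 1635495
29 8995 115216 1520279
30 8361 115850 1404429
31 7724 116487 1287942
32 7083 117128 1170814
33 6439 117772 1053042
34 5791 118420 934622
35 5140 119071 815551
36 4485 119726 695825
37 3827 120384 575441
38 3164 121047 454394

1. interest=⌊4617839·55/10000⌋=25398; principal=124211-25398=98813; balance=4617839-98813=4519026
2. interest=⌊4519026·55/10000⌋=24854; principal=124211-24854=99357; balance=4519026-99357=4419669
3. interest=⌊4419669·55/10000⌋=24308; principal=124211-24308=99903; balance=4419669-99903=4319766
4. interest=⌊4319766·55/10000⌋=23758; principal=124211-23758=100453; balance=4319766-100453=4219313
5. interest=⌊4219313·55/10000⌋=23206; principal=124211-23206=101005; balance=4219313-101005=4118308
6. interest=⌊4118308·55/10000⌋=22650; principal=124211-22650=101561; balance=4118308-101561=4016747
7. interest=⌊4016747·55/10000⌋=22092; principal=124211-22092=102119; balance=4016747-102119=3914628
8. interest=⌊3914628·55/10000⌋=21530; principal=124211-21530=102681; balance=3914628-102681=3811947
9. interest=⌊3811947·55/10000⌋=20965; principal=124211-20965=103246; balance=3811947-103246=3708701
10. interest=⌊3708701·55/10000⌋=20397; principal=124211-20397=103814; balance=3708701-103814=3604887
11. interest=⌊3604887·55/10000⌋=19826; principal=124211-19826=104385; balance=3604887-104385=3500502
12. interest=⌊3500502·55/10000⌋=19252; principal=124211-19252=104959; balance=3500502-104959=3395543
13. interest=⌊3395543·55/10000⌋=18675; principal=124211-18675=105536; balance=3395543-105536=3290007
14. interest=⌊3290007·55/10000⌋=18095; principal=124211-18095=106116; balance=3290007-106116=3183891
15. interest=⌊3183891·55/10000⌋=17511; principal=124211-17511=106700; balance=3183891-106700=3077191
16. interest=⌊3077191·55/10000⌋=16924; principal=124211-16924=107287; balance=3077191-107287=2969904
17. interest=⌊2969904·55/10000⌋=16334; principal=124211-16334=107877; balance=2969904-107877=2862027
18. interest=⌊2862027·55/10000⌋=15741; principal=124211-15741=108470; balance=2862027-108470=2753557
19. interest=⌊2753557·55/10000⌋=15144; principal=124211-15144=109067; balance=2753557-109067=2644490
20. interest=⌊2644490·55/10000⌋=14544; principal=124211-14544=109667; balance=2644490-109667=2534823
21. interest=⌊2534823·55/10000⌋=13941; principal=124211-13941=110270; balance=2534823-110270=2424553
22. interest=⌊2424553·55/10000⌋=13335; principal=124211-13335=110876; balance=2424553-110876=2313677
23. interest=⌊2313677·55/10000⌋=12725; principal=124211-12725=111486; balance=2313677-111486=2202191
24. interest=⌊2202191·55/10000⌋=12112; principal=124211-12112=112099; balance=2202191-112099=2090092
25. interest=⌊2090092·55/10000⌋=11495; principal=124211-11495=112716; balance=2090092-112716=1977376
26. interest=⌊1977376·55/10000⌋=10875; principal=124211-10875=113336; balance=1977376-113336=1864040
27. interest=⌊1864040·55/10000⌋=10252; principal=124211-10252=113959; balance=1864040-113959=1750081
28. interest=⌊1750081·55/10000⌋=9625; principal=124211-9625=114586; balance=1750081-114586=1635495
29. interest=⌊1635495·55/10000⌋=8995; principal=124211-8995=115216; balance=1635495-115216=1520279
30. interest=⌊1520279·55/10000⌋=8361; principal=124211-8361=115850; balance=1520279-115850=1404429
31. interest=⌊1404429·55/10000⌋=7724; principal=124211-7724=116487; balance=1404429-116487=1287942
32. interest=⌊1287942·55/10000⌋=7083; principal=124211-7083=117128; balance=1287942-117128=1170814
33. interest=⌊1170814·55/10000⌋=6439; principal=124211-6439=117772; balance=1170814-117772=1053042
34. interest=⌊1053042·55/10000⌋=5791; principal=124211-5791=118420; balance=1053042-118420=934622
35. interest=⌊934622·55/10000⌋=5140; principal=124211-5140=119071; balance=934622-119071=815551
36. interest=⌊815551·55/10000⌋=4485; principal=124211-4485=119726; balance=815551-119726=695825
37. interest=⌊695825·55/10000⌋=3827; principal=124211-3827=120384; balance=695825-120384=575441
38. interest=⌊575441·55/10000⌋=3164; principal=124211-3164=121047; balance=575441-121047=454394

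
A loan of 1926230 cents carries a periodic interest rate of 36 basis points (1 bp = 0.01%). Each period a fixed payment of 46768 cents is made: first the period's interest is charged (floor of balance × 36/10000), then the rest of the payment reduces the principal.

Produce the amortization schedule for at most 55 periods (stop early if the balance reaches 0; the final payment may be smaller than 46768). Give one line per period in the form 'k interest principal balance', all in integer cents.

1 6934 39834 1886396
2 6791 39977 1846419
3 6647 40121 1806298
4 6502 40266 1766032
5 6357 40411 1725621
6 6212 40556 1685065
7 6066 40702 1644363
8 5919 40849 1603514
9 5772 40996 1562518
10 5625 41143 1521375
11 5476 41292 1480083
12 5328 41440 1438643
13 5179 41589 1397054
14 5029 41739 1355315
15 4879 41889 1313426
16 4728 42040 1271386
17 4576 42192 1229194
18 4425 42343 1186851
19 4272 42496 1144355
20 4119 42649 1101706
21 3966 42802 1058904
22 3812 42956 1015948
23 3657 43111 972837
24 3502 43266 929571
25 3346 43422 886149
26 3190 43578 842571
27 3033 43735 798836
28 2875 43893 754943
29 2717 44051 710892
30 2559 44209 666683
31 2400 44368 622315
32 2240 44528 577787
33 2080 44688 533099
34 1919 44849 488250
35 1757 45011 443239
36 1595 45173 398066
37 1433 45335 352731
38 1269 45499 307232
39 1106 45662 261570
40 941 45827 215743
41 776 45992 169751
42 611 46157 123594
43 444 46324 77270
44 278 46490 30780
45 110 30780 0

1. interest=⌊1926230·36/10000⌋=6934; principal=46768-6934=39834; balance=1926230-39834=1886396
2. interest=⌊1886396·36/10000⌋=6791; principal=46768-6791=39977; balance=1886396-39977=1846419
3. interest=⌊1846419·36/10000⌋=6647; principal=46768-6647=40121; balance=1846419-40121=1806298
4. interest=⌊1806298·36/10000⌋=6502; principal=46768-6502=40266; balance=1806298-40266=1766032
5. interest=⌊1766032·36/10000⌋=6357; principal=46768-6357=40411; balance=1766032-40411=1725621
6. interest=⌊1725621·36/10000⌋=6212; principal=46768-6212=40556; balance=1725621-40556=1685065
7. interest=⌊1685065·36/10000⌋=6066; principal=46768-6066=40702; balance=1685065-40702=1644363
8. interest=⌊1644363·36/10000⌋=5919; principal=46768-5919=40849; balance=1644363-40849=1603514
9. interest=⌊1603514·36/10000⌋=5772; principal=46768-5772=40996; balance=1603514-40996=1562518
10. interest=⌊1562518·36/10000⌋=5625; principal=46768-5625=41143; balance=1562518-41143=1521375
11. interest=⌊1521375·36/10000⌋=5476; principal=46768-5476=41292; balance=1521375-41292=1480083
12. interest=⌊1480083·36/10000⌋=5328; principal=46768-5328=41440; balance=1480083-41440=1438643
13. interest=⌊1438643·36/10000⌋=5179; principal=46768-5179=41589; balance=1438643-41589=1397054
14. interest=⌊1397054·36/10000⌋=5029; principal=46768-5029=41739; balance=1397054-41739=1355315
15. interest=⌊1355315·36/10000⌋=4879; principal=46768-4879=41889; balance=1355315-41889=1313426
16. interest=⌊1313426·36/10000⌋=4728; principal=46768-4728=42040; balance=1313426-42040=1271386
17. interest=⌊1271386·36/10000⌋=4576; principal=46768-4576=42192; balance=1271386-42192=1229194
18. interest=⌊1229194·36/10000⌋=4425; principal=46768-4425=42343; balance=1229194-42343=1186851
19. interest=⌊1186851·36/10000⌋=4272; principal=46768-4272=42496; balance=1186851-42496=1144355
20. interest=⌊1144355·36/10000⌋=4119; principal=46768-4119=42649; balance=1144355-42649=1101706
21. interest=⌊1101706·36/10000⌋=3966; principal=46768-3966=42802; balance=1101706-42802=1058904
22. interest=⌊1058904·36/10000⌋=3812; principal=46768-3812=42956; balance=1058904-42956=1015948
23. interest=⌊1015948·36/10000⌋=3657; principal=46768-3657=43111; balance=1015948-43111=972837
24. interest=⌊972837·36/10000⌋=3502; principal=46768-3502=43266; balance=972837-43266=929571
25. interest=⌊929571·36/10000⌋=3346; principal=46768-3346=43422; balance=929571-43422=886149
26. interest=⌊886149·36/10000⌋=3190; principal=46768-3190=43578; balance=886149-43578=842571
27. interest=⌊842571·36/10000⌋=3033; principal=46768-3033=43735; balance=842571-43735=798836
28. interest=⌊798836·36/10000⌋=2875; principal=46768-2875=43893; balance=798836-43893=754943
29. interest=⌊754943·36/10000⌋=2717; principal=46768-2717=44051; balance=754943-44051=710892
30. interest=⌊710892·36/10000⌋=2559; principal=46768-2559=44209; balance=710892-44209=666683
31. interest=⌊666683·36/10000⌋=2400; principal=46768-2400=44368; balance=666683-44368=622315
32. interest=⌊622315·36/10000⌋=2240; principal=46768-2240=44528; balance=622315-44528=577787
33. interest=⌊577787·36/10000⌋=2080; principal=46768-2080=44688; balance=577787-44688=533099
34. interest=⌊533099·36/10000⌋=1919; principal=46768-1919=44849; balance=533099-44849=488250
35. interest=⌊488250·36/10000⌋=1757; principal=46768-1757=45011; balance=488250-45011=443239
36. interest=⌊443239·36/10000⌋=1595; principal=46768-1595=45173; balance=443239-45173=398066
37. interest=⌊398066·36/10000⌋=1433; principal=46768-1433=45335; balance=398066-45335=352731
38. interest=⌊352731·36/10000⌋=1269; principal=46768-1269=45499; balance=352731-45499=307232
39. interest=⌊307232·36/10000⌋=1106; principal=46768-1106=45662; balance=307232-45662=261570
40. interest=⌊261570·36/10000⌋=941; principal=46768-941=45827; balance=261570-45827=215743
41. interest=⌊215743·36/10000⌋=776; principal=46768-776=45992; balance=215743-45992=169751
42. interest=⌊169751·36/10000⌋=611; principal=46768-611=46157; balance=169751-46157=123594
43. interest=⌊123594·36/10000⌋=444; principal=46768-444=46324; balance=123594-46324=77270
44. interest=⌊77270·36/10000⌋=278; principal=46768-278=46490; balance=77270-46490=30780
45. interest=⌊30780·36/10000⌋=110; principal=min(46768-110,30780)=30780; balance=30780-30780=0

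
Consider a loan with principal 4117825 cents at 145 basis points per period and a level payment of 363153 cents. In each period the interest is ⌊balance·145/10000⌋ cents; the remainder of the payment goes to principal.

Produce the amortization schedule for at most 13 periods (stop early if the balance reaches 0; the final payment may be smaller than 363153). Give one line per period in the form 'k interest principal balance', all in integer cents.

1. interest=⌊4117825·145/10000⌋=59708; principal=363153-59708=303445; balance=4117825-303445=3814380
2. interest=⌊3814380·145/10000⌋=55308; principal=363153-55308=307845; balance=3814380-307845=3506535
3. interest=⌊3506535·145/10000⌋=50844; principal=363153-50844=312309; balance=3506535-312309=3194226
4. interest=⌊3194226·145/10000⌋=46316; principal=363153-46316=316837; balance=3194226-316837=2877389
5. interest=⌊2877389·145/10000⌋=41722; principal=363153-41722=321431; balance=2877389-321431=2555958
6. interest=⌊2555958·145/10000⌋=37061; principal=363153-37061=326092; balance=2555958-326092=2229866
7. interest=⌊2229866·145/10000⌋=32333; principal=363153-32333=330820; balance=2229866-330820=1899046
8. interest=⌊1899046·145/10000⌋=27536; principal=363153-27536=335617; balance=1899046-335617=1563429
9. interest=⌊1563429·145/10000⌋=22669; principal=363153-22669=340484; balance=1563429-340484=1222945
10. interest=⌊1222945·145/10000⌋=17732; principal=363153-17732=345421; balance=1222945-345421=877524
11. interest=⌊877524·145/10000⌋=12724; principal=363153-12724=350429; balance=877524-350429=527095
12. interest=⌊527095·145/10000⌋=7642; principal=363153-7642=355511; balance=527095-355511=171584
13. interest=⌊171584·145/10000⌋=2487; principal=min(363153-2487,171584)=171584; balance=171584-171584=0

1 59708 303445 3814380
2 55308 307845 3506535
3 50844 312309 3194226
4 46316 316837 2877389
5 41722 321431 2555958
6 37061 326092 2229866
7 32333 330820 1899046
8 27536 335617 1563429
9 22669 340484 1222945
10 17732 345421 877524
11 12724 350429 527095
12 7642 355511 171584
13 2487 171584 0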